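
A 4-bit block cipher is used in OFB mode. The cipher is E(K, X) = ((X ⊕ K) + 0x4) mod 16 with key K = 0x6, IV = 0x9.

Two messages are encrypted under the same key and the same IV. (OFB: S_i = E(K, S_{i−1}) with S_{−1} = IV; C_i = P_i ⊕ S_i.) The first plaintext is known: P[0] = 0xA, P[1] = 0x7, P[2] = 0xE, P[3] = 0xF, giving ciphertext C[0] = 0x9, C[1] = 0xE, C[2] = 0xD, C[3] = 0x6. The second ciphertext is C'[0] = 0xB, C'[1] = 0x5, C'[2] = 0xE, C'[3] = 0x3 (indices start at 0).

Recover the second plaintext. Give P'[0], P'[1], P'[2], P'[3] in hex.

P'[0] = 0x8, P'[1] = 0xC, P'[2] = 0xD, P'[3] = 0xA

In OFB with a reused IV, both messages share the same keystream S_i, so C_i ⊕ C'_i = P_i ⊕ P'_i and thus P'_i = P_i ⊕ C_i ⊕ C'_i.
P'[0]: 0xA ⊕ 0x9 ⊕ 0xB = 0x8.
P'[1]: 0x7 ⊕ 0xE ⊕ 0x5 = 0xC.
P'[2]: 0xE ⊕ 0xD ⊕ 0xE = 0xD.
P'[3]: 0xF ⊕ 0x6 ⊕ 0x3 = 0xA.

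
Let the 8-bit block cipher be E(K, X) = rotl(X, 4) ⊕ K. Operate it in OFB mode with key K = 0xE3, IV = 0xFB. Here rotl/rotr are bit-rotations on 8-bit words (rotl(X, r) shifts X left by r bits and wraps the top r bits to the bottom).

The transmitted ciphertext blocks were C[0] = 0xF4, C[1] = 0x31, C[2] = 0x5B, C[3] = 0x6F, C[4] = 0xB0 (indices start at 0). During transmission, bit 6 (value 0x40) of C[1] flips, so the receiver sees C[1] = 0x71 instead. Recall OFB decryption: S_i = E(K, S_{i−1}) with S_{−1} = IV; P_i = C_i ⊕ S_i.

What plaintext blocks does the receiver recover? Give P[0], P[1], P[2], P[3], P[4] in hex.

P[0] = 0xA8, P[1] = 0x57, P[2] = 0xDA, P[3] = 0x94, P[4] = 0xEC

Only C[1] changed, to 0x71. In OFB, a change in C_i flips the same bit in P_i only; the keystream is unaffected. Decrypting the received ciphertext:
P[0]: S = E(K, 0xFB) = 0x5C; 0xF4 ⊕ 0x5C = 0xA8.
P[1]: S = E(K, 0x5C) = 0x26; 0x71 ⊕ 0x26 = 0x57.
P[2]: S = E(K, 0x26) = 0x81; 0x5B ⊕ 0x81 = 0xDA.
P[3]: S = E(K, 0x81) = 0xFB; 0x6F ⊕ 0xFB = 0x94.
P[4]: S = E(K, 0xFB) = 0x5C; 0xB0 ⊕ 0x5C = 0xEC.
Blocks that differ from the original plaintext: P[1].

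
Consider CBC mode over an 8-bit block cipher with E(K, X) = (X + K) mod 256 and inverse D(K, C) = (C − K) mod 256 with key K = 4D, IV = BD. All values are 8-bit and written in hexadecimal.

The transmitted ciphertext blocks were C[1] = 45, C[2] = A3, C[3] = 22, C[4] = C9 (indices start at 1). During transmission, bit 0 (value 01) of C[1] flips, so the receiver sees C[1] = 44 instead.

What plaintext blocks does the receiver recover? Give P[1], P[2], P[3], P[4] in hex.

P[1] = 4A, P[2] = 12, P[3] = 76, P[4] = 5E

CBC decryption: P_i = D(K, C_i) ⊕ C_{i−1}, with C_{0} = IV.
Only C[1] changed, to 44. In CBC, a change in C_i garbles P_i and flips the same bit in P_{i+1}. Decrypting the received ciphertext:
P[1]: D(K, 44) = F7; F7 ⊕ BD = 4A.
P[2]: D(K, A3) = 56; 56 ⊕ 44 = 12.
P[3]: D(K, 22) = D5; D5 ⊕ A3 = 76.
P[4]: D(K, C9) = 7C; 7C ⊕ 22 = 5E.
Blocks that differ from the original plaintext: P[1], P[2].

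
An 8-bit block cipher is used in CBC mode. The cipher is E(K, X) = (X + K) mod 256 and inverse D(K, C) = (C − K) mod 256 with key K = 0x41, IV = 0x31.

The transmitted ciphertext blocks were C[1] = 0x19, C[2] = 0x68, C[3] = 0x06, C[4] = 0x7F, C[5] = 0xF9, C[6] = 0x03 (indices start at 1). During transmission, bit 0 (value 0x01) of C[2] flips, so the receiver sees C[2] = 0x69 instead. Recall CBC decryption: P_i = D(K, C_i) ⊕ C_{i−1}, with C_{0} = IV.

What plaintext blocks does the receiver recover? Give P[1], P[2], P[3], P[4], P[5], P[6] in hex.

P[1] = 0xE9, P[2] = 0x31, P[3] = 0xAC, P[4] = 0x38, P[5] = 0xC7, P[6] = 0x3B

Only C[2] changed, to 0x69. In CBC, a change in C_i garbles P_i and flips the same bit in P_{i+1}. Decrypting the received ciphertext:
P[1]: D(K, 0x19) = 0xD8; 0xD8 ⊕ 0x31 = 0xE9.
P[2]: D(K, 0x69) = 0x28; 0x28 ⊕ 0x19 = 0x31.
P[3]: D(K, 0x06) = 0xC5; 0xC5 ⊕ 0x69 = 0xAC.
P[4]: D(K, 0x7F) = 0x3E; 0x3E ⊕ 0x06 = 0x38.
P[5]: D(K, 0xF9) = 0xB8; 0xB8 ⊕ 0x7F = 0xC7.
P[6]: D(K, 0x03) = 0xC2; 0xC2 ⊕ 0xF9 = 0x3B.
Blocks that differ from the original plaintext: P[2], P[3].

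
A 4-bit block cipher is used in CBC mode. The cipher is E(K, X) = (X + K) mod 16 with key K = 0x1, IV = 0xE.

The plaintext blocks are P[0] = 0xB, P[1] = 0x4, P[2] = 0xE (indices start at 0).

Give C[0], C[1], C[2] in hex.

CBC encryption: C_i = E(K, P_i ⊕ C_{i−1}), with C_{−1} = IV.
C[0]: P[0] ⊕ 0xE = 0x5; E(K, 0x5) = 0x6.
C[1]: P[1] ⊕ 0x6 = 0x2; E(K, 0x2) = 0x3.
C[2]: P[2] ⊕ 0x3 = 0xD; E(K, 0xD) = 0xE.

C[0] = 0x6, C[1] = 0x3, C[2] = 0xE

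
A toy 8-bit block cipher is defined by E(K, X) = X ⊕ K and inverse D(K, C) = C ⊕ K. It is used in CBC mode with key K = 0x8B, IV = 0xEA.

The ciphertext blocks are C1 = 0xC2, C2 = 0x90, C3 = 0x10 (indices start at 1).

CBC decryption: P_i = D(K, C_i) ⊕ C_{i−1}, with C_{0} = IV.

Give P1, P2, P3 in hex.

P1 = 0xA3, P2 = 0xD9, P3 = 0x0B

P1: D(K, 0xC2) = 0x49; 0x49 ⊕ 0xEA = 0xA3.
P2: D(K, 0x90) = 0x1B; 0x1B ⊕ 0xC2 = 0xD9.
P3: D(K, 0x10) = 0x9B; 0x9B ⊕ 0x90 = 0x0B.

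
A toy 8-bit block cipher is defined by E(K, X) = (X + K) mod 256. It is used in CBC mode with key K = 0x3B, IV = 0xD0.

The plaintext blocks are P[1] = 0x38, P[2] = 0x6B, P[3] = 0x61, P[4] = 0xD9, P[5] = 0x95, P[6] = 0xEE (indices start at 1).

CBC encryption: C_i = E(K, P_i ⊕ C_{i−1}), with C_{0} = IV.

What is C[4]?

C[4] = 0xFF

C[1]: P[1] ⊕ 0xD0 = 0xE8; E(K, 0xE8) = 0x23.
C[2]: P[2] ⊕ 0x23 = 0x48; E(K, 0x48) = 0x83.
C[3]: P[3] ⊕ 0x83 = 0xE2; E(K, 0xE2) = 0x1D.
C[4]: P[4] ⊕ 0x1D = 0xC4; E(K, 0xC4) = 0xFF.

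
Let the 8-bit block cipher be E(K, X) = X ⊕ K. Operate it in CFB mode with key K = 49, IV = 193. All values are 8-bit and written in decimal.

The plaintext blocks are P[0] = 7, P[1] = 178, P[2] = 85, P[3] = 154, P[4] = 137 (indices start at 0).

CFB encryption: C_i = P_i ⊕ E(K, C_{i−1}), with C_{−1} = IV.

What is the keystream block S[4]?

138

C[0]: E(K, 193) = 240; 7 ⊕ 240 = 247.
C[1]: E(K, 247) = 198; 178 ⊕ 198 = 116.
C[2]: E(K, 116) = 69; 85 ⊕ 69 = 16.
C[3]: E(K, 16) = 33; 154 ⊕ 33 = 187.
C[4]: E(K, 187) = 138; 137 ⊕ 138 = 3.
So S[4] = 138.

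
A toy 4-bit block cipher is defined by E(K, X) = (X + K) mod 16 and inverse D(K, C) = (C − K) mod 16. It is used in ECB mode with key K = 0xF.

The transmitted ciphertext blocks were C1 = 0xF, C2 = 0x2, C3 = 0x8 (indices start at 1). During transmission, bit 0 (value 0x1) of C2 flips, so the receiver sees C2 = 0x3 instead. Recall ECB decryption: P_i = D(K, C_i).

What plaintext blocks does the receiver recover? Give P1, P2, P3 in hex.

Only C2 changed, to 0x3. In ECB, a change in C_i affects only P_i. Decrypting the received ciphertext:
P1: D(K, 0xF) = 0x0.
P2: D(K, 0x3) = 0x4.
P3: D(K, 0x8) = 0x9.
Blocks that differ from the original plaintext: P2.

P1 = 0x0, P2 = 0x4, P3 = 0x9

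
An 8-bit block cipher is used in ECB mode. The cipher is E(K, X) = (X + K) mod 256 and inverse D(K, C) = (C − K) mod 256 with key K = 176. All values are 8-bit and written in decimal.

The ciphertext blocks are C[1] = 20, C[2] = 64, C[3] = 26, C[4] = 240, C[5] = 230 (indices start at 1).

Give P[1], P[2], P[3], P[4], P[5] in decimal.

P[1] = 100, P[2] = 144, P[3] = 106, P[4] = 64, P[5] = 54

ECB decryption: P_i = D(K, C_i).
P[1]: D(K, 20) = 100.
P[2]: D(K, 64) = 144.
P[3]: D(K, 26) = 106.
P[4]: D(K, 240) = 64.
P[5]: D(K, 230) = 54.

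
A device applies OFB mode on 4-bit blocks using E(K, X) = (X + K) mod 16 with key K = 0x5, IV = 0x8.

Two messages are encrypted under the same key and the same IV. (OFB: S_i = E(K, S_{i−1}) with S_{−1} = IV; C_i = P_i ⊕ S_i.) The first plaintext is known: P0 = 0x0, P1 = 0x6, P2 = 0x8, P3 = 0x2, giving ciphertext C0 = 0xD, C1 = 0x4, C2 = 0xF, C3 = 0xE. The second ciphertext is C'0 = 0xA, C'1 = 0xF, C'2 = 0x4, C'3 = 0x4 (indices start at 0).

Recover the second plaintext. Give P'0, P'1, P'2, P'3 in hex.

P'0 = 0x7, P'1 = 0xD, P'2 = 0x3, P'3 = 0x8

In OFB with a reused IV, both messages share the same keystream S_i, so C_i ⊕ C'_i = P_i ⊕ P'_i and thus P'_i = P_i ⊕ C_i ⊕ C'_i.
P'0: 0x0 ⊕ 0xD ⊕ 0xA = 0x7.
P'1: 0x6 ⊕ 0x4 ⊕ 0xF = 0xD.
P'2: 0x8 ⊕ 0xF ⊕ 0x4 = 0x3.
P'3: 0x2 ⊕ 0xE ⊕ 0x4 = 0x8.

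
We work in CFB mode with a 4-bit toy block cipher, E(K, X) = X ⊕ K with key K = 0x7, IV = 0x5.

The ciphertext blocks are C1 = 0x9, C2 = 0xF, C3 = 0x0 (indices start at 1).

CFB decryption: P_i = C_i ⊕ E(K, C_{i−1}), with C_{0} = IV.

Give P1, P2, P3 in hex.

P1 = 0xB, P2 = 0x1, P3 = 0x8

P1: E(K, 0x5) = 0x2; 0x9 ⊕ 0x2 = 0xB.
P2: E(K, 0x9) = 0xE; 0xF ⊕ 0xE = 0x1.
P3: E(K, 0xF) = 0x8; 0x0 ⊕ 0x8 = 0x8.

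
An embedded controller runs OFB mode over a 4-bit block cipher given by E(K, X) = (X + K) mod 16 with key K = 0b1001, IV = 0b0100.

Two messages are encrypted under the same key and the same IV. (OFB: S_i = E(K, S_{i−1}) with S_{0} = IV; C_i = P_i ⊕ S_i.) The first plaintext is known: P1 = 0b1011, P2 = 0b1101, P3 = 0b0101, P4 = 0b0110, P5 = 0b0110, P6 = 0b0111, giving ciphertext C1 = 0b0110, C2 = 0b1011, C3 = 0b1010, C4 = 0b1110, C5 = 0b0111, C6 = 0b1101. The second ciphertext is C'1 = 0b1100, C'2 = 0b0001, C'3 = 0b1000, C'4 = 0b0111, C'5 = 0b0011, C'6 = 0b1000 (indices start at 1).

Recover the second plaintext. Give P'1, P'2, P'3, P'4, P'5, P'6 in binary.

In OFB with a reused IV, both messages share the same keystream S_i, so C_i ⊕ C'_i = P_i ⊕ P'_i and thus P'_i = P_i ⊕ C_i ⊕ C'_i.
P'1: 0b1011 ⊕ 0b0110 ⊕ 0b1100 = 0b0001.
P'2: 0b1101 ⊕ 0b1011 ⊕ 0b0001 = 0b0111.
P'3: 0b0101 ⊕ 0b1010 ⊕ 0b1000 = 0b0111.
P'4: 0b0110 ⊕ 0b1110 ⊕ 0b0111 = 0b1111.
P'5: 0b0110 ⊕ 0b0111 ⊕ 0b0011 = 0b0010.
P'6: 0b0111 ⊕ 0b1101 ⊕ 0b1000 = 0b0010.

P'1 = 0b0001, P'2 = 0b0111, P'3 = 0b0111, P'4 = 0b1111, P'5 = 0b0010, P'6 = 0b0010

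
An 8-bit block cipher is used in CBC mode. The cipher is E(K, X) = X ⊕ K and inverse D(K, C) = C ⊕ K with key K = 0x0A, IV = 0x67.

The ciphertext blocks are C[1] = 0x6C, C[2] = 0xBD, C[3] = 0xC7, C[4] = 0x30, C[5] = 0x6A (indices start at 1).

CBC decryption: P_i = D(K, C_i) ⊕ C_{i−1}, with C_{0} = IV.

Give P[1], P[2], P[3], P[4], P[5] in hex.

P[1] = 0x01, P[2] = 0xDB, P[3] = 0x70, P[4] = 0xFD, P[5] = 0x50

P[1]: D(K, 0x6C) = 0x66; 0x66 ⊕ 0x67 = 0x01.
P[2]: D(K, 0xBD) = 0xB7; 0xB7 ⊕ 0x6C = 0xDB.
P[3]: D(K, 0xC7) = 0xCD; 0xCD ⊕ 0xBD = 0x70.
P[4]: D(K, 0x30) = 0x3A; 0x3A ⊕ 0xC7 = 0xFD.
P[5]: D(K, 0x6A) = 0x60; 0x60 ⊕ 0x30 = 0x50.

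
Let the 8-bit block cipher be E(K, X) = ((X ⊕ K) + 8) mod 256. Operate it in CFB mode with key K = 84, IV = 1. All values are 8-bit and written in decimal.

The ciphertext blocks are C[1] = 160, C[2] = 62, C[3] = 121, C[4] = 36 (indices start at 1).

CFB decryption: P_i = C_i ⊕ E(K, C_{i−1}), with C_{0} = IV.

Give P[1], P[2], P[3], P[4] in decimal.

P[1]: E(K, 1) = 93; 160 ⊕ 93 = 253.
P[2]: E(K, 160) = 252; 62 ⊕ 252 = 194.
P[3]: E(K, 62) = 114; 121 ⊕ 114 = 11.
P[4]: E(K, 121) = 53; 36 ⊕ 53 = 17.

P[1] = 253, P[2] = 194, P[3] = 11, P[4] = 17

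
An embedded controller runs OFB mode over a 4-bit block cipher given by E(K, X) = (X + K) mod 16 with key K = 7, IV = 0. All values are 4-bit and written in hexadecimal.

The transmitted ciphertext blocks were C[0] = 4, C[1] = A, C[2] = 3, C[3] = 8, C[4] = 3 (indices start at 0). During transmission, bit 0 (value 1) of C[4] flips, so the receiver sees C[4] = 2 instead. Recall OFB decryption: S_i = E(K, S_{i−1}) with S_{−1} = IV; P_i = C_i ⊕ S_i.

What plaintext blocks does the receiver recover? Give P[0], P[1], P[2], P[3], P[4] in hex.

P[0] = 3, P[1] = 4, P[2] = 6, P[3] = 4, P[4] = 1

Only C[4] changed, to 2. In OFB, a change in C_i flips the same bit in P_i only; the keystream is unaffected. Decrypting the received ciphertext:
P[0]: S = E(K, 0) = 7; 4 ⊕ 7 = 3.
P[1]: S = E(K, 7) = E; A ⊕ E = 4.
P[2]: S = E(K, E) = 5; 3 ⊕ 5 = 6.
P[3]: S = E(K, 5) = C; 8 ⊕ C = 4.
P[4]: S = E(K, C) = 3; 2 ⊕ 3 = 1.
Blocks that differ from the original plaintext: P[4].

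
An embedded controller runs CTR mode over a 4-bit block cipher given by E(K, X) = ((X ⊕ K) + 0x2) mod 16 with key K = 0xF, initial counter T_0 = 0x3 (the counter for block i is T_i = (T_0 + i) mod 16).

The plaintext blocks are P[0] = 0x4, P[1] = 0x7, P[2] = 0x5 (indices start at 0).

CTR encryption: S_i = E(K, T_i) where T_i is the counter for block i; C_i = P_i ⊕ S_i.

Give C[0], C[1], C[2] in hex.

C[0] = 0xA, C[1] = 0xA, C[2] = 0x9

C[0]: T = 0x3, S = E(K, T) = 0xE; 0x4 ⊕ 0xE = 0xA.
C[1]: T = 0x4, S = E(K, T) = 0xD; 0x7 ⊕ 0xD = 0xA.
C[2]: T = 0x5, S = E(K, T) = 0xC; 0x5 ⊕ 0xC = 0x9.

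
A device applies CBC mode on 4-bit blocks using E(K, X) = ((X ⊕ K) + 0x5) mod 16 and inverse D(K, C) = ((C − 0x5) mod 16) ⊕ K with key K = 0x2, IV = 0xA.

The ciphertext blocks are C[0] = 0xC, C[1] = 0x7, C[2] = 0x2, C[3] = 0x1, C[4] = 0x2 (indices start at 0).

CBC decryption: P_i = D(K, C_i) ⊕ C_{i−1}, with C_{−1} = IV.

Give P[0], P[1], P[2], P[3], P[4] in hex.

P[0]: D(K, 0xC) = 0x5; 0x5 ⊕ 0xA = 0xF.
P[1]: D(K, 0x7) = 0x0; 0x0 ⊕ 0xC = 0xC.
P[2]: D(K, 0x2) = 0xF; 0xF ⊕ 0x7 = 0x8.
P[3]: D(K, 0x1) = 0xE; 0xE ⊕ 0x2 = 0xC.
P[4]: D(K, 0x2) = 0xF; 0xF ⊕ 0x1 = 0xE.

P[0] = 0xF, P[1] = 0xC, P[2] = 0x8, P[3] = 0xC, P[4] = 0xE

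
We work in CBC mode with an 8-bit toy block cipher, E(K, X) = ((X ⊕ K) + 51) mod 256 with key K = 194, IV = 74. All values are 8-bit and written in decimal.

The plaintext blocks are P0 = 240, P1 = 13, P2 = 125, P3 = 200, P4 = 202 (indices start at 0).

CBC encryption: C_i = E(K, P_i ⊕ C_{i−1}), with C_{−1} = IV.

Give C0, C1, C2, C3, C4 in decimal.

C0 = 171, C1 = 151, C2 = 91, C3 = 132, C4 = 191

C0: P0 ⊕ 74 = 186; E(K, 186) = 171.
C1: P1 ⊕ 171 = 166; E(K, 166) = 151.
C2: P2 ⊕ 151 = 234; E(K, 234) = 91.
C3: P3 ⊕ 91 = 147; E(K, 147) = 132.
C4: P4 ⊕ 132 = 78; E(K, 78) = 191.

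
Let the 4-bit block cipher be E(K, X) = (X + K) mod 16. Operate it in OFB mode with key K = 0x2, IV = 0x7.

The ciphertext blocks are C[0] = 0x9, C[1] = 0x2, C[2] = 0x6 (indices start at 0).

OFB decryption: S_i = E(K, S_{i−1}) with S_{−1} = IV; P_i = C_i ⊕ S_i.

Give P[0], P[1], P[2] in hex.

P[0] = 0x0, P[1] = 0x9, P[2] = 0xB

P[0]: S = E(K, 0x7) = 0x9; 0x9 ⊕ 0x9 = 0x0.
P[1]: S = E(K, 0x9) = 0xB; 0x2 ⊕ 0xB = 0x9.
P[2]: S = E(K, 0xB) = 0xD; 0x6 ⊕ 0xD = 0xB.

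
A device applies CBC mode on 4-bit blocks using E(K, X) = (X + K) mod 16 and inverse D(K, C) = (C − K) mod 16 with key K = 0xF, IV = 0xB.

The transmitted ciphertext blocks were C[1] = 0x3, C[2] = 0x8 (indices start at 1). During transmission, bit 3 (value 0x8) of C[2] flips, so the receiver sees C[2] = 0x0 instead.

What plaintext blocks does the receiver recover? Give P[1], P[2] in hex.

P[1] = 0xF, P[2] = 0x2

CBC decryption: P_i = D(K, C_i) ⊕ C_{i−1}, with C_{0} = IV.
Only C[2] changed, to 0x0. In CBC, a change in C_i garbles P_i and flips the same bit in P_{i+1}. Decrypting the received ciphertext:
P[1]: D(K, 0x3) = 0x4; 0x4 ⊕ 0xB = 0xF.
P[2]: D(K, 0x0) = 0x1; 0x1 ⊕ 0x3 = 0x2.
Blocks that differ from the original plaintext: P[2].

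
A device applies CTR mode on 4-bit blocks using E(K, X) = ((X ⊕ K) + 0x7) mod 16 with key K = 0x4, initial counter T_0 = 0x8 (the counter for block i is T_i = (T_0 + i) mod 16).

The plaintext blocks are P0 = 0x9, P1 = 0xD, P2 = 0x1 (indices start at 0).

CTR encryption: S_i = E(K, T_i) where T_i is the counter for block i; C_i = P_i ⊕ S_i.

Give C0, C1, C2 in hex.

C0: T = 0x8, S = E(K, T) = 0x3; 0x9 ⊕ 0x3 = 0xA.
C1: T = 0x9, S = E(K, T) = 0x4; 0xD ⊕ 0x4 = 0x9.
C2: T = 0xA, S = E(K, T) = 0x5; 0x1 ⊕ 0x5 = 0x4.

C0 = 0xA, C1 = 0x9, C2 = 0x4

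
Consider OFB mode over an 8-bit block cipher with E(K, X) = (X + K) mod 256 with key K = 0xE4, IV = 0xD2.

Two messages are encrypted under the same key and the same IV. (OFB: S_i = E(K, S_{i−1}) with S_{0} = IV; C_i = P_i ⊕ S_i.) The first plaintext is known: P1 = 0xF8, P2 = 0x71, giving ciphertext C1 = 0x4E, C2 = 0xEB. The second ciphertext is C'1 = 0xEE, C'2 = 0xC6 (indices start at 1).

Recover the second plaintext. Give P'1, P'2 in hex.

In OFB with a reused IV, both messages share the same keystream S_i, so C_i ⊕ C'_i = P_i ⊕ P'_i and thus P'_i = P_i ⊕ C_i ⊕ C'_i.
P'1: 0xF8 ⊕ 0x4E ⊕ 0xEE = 0x58.
P'2: 0x71 ⊕ 0xEB ⊕ 0xC6 = 0x5C.

P'1 = 0x58, P'2 = 0x5C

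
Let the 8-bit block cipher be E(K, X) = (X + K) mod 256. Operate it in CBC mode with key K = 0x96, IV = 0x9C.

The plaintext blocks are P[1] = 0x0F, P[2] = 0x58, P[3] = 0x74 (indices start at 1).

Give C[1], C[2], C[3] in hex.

CBC encryption: C_i = E(K, P_i ⊕ C_{i−1}), with C_{0} = IV.
C[1]: P[1] ⊕ 0x9C = 0x93; E(K, 0x93) = 0x29.
C[2]: P[2] ⊕ 0x29 = 0x71; E(K, 0x71) = 0x07.
C[3]: P[3] ⊕ 0x07 = 0x73; E(K, 0x73) = 0x09.

C[1] = 0x29, C[2] = 0x07, C[3] = 0x09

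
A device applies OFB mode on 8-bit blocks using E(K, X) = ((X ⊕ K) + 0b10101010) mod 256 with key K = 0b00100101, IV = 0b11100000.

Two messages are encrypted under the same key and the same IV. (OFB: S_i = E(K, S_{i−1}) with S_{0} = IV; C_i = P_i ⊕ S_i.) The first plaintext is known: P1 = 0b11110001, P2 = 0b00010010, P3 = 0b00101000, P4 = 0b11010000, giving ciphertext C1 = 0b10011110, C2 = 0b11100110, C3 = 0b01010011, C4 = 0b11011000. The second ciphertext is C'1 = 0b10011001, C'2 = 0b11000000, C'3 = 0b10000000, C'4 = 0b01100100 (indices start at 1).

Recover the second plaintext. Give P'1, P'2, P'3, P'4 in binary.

In OFB with a reused IV, both messages share the same keystream S_i, so C_i ⊕ C'_i = P_i ⊕ P'_i and thus P'_i = P_i ⊕ C_i ⊕ C'_i.
P'1: 0b11110001 ⊕ 0b10011110 ⊕ 0b10011001 = 0b11110110.
P'2: 0b00010010 ⊕ 0b11100110 ⊕ 0b11000000 = 0b00110100.
P'3: 0b00101000 ⊕ 0b01010011 ⊕ 0b10000000 = 0b11111011.
P'4: 0b11010000 ⊕ 0b11011000 ⊕ 0b01100100 = 0b01101100.

P'1 = 0b11110110, P'2 = 0b00110100, P'3 = 0b11111011, P'4 = 0b01101100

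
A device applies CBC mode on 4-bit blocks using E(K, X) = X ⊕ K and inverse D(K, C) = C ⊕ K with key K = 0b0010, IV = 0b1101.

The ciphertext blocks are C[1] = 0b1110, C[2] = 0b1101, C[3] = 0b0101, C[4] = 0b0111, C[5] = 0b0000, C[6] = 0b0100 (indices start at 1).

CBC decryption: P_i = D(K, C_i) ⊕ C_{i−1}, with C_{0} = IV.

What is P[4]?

P[4]: D(K, 0b0111) = 0b0101; 0b0101 ⊕ 0b0101 = 0b0000.

P[4] = 0b0000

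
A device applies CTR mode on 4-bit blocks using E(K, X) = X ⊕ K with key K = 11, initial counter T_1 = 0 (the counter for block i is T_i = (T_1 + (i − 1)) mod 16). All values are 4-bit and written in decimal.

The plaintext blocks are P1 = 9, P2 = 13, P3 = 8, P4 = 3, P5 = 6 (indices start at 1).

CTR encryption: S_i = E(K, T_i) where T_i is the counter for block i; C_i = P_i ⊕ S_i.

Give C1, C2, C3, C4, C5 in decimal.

C1: T = 0, S = E(K, T) = 11; 9 ⊕ 11 = 2.
C2: T = 1, S = E(K, T) = 10; 13 ⊕ 10 = 7.
C3: T = 2, S = E(K, T) = 9; 8 ⊕ 9 = 1.
C4: T = 3, S = E(K, T) = 8; 3 ⊕ 8 = 11.
C5: T = 4, S = E(K, T) = 15; 6 ⊕ 15 = 9.

C1 = 2, C2 = 7, C3 = 1, C4 = 11, C5 = 9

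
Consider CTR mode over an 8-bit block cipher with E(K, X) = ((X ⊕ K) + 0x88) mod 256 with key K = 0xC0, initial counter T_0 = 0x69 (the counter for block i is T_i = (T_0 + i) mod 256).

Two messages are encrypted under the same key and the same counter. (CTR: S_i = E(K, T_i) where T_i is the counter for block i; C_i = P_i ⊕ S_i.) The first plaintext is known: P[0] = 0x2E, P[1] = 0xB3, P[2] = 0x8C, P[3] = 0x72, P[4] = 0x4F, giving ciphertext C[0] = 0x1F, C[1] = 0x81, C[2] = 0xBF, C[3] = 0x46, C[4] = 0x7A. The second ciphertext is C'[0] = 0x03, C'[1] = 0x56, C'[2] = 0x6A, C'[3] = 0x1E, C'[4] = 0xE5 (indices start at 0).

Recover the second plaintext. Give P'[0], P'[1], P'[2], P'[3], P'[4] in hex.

P'[0] = 0x32, P'[1] = 0x64, P'[2] = 0x59, P'[3] = 0x2A, P'[4] = 0xD0

In CTR with a reused counter, both messages share the same keystream S_i, so C_i ⊕ C'_i = P_i ⊕ P'_i and thus P'_i = P_i ⊕ C_i ⊕ C'_i.
P'[0]: 0x2E ⊕ 0x1F ⊕ 0x03 = 0x32.
P'[1]: 0xB3 ⊕ 0x81 ⊕ 0x56 = 0x64.
P'[2]: 0x8C ⊕ 0xBF ⊕ 0x6A = 0x59.
P'[3]: 0x72 ⊕ 0x46 ⊕ 0x1E = 0x2A.
P'[4]: 0x4F ⊕ 0x7A ⊕ 0xE5 = 0xD0.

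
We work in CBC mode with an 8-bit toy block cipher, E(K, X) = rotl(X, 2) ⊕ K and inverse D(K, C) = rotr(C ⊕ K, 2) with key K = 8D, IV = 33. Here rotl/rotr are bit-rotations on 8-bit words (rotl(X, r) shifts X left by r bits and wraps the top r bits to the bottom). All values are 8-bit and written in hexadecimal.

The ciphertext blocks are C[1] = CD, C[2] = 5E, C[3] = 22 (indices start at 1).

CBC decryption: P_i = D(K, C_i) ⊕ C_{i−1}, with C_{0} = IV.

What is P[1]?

P[1]: D(K, CD) = 10; 10 ⊕ 33 = 23.

P[1] = 23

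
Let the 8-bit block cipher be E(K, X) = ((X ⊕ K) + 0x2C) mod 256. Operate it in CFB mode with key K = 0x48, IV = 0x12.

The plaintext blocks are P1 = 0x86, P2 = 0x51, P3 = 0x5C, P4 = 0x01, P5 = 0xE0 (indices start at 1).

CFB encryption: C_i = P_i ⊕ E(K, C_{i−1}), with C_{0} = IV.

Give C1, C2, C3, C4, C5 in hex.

C1 = 0x00, C2 = 0x25, C3 = 0xC5, C4 = 0xB8, C5 = 0xFC

C1: E(K, 0x12) = 0x86; 0x86 ⊕ 0x86 = 0x00.
C2: E(K, 0x00) = 0x74; 0x51 ⊕ 0x74 = 0x25.
C3: E(K, 0x25) = 0x99; 0x5C ⊕ 0x99 = 0xC5.
C4: E(K, 0xC5) = 0xB9; 0x01 ⊕ 0xB9 = 0xB8.
C5: E(K, 0xB8) = 0x1C; 0xE0 ⊕ 0x1C = 0xFC.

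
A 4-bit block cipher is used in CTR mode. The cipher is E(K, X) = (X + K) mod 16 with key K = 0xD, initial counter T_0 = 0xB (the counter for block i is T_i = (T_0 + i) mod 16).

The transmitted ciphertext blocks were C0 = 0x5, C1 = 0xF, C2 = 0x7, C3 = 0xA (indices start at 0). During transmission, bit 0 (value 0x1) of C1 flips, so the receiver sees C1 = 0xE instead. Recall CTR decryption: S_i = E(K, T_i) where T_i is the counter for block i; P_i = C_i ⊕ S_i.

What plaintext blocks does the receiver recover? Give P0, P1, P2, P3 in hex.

P0 = 0xD, P1 = 0x7, P2 = 0xD, P3 = 0x1

Only C1 changed, to 0xE. In CTR, a change in C_i flips the same bit in P_i only; the keystream is unaffected. Decrypting the received ciphertext:
P0: T = 0xB, S = E(K, T) = 0x8; 0x5 ⊕ 0x8 = 0xD.
P1: T = 0xC, S = E(K, T) = 0x9; 0xE ⊕ 0x9 = 0x7.
P2: T = 0xD, S = E(K, T) = 0xA; 0x7 ⊕ 0xA = 0xD.
P3: T = 0xE, S = E(K, T) = 0xB; 0xA ⊕ 0xB = 0x1.
Blocks that differ from the original plaintext: P1.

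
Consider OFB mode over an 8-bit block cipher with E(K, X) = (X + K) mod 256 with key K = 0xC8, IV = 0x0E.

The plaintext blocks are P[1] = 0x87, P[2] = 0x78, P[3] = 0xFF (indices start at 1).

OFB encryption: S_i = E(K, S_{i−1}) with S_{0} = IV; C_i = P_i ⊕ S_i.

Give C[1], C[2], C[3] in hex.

C[1]: S = E(K, 0x0E) = 0xD6; 0x87 ⊕ 0xD6 = 0x51.
C[2]: S = E(K, 0xD6) = 0x9E; 0x78 ⊕ 0x9E = 0xE6.
C[3]: S = E(K, 0x9E) = 0x66; 0xFF ⊕ 0x66 = 0x99.

C[1] = 0x51, C[2] = 0xE6, C[3] = 0x99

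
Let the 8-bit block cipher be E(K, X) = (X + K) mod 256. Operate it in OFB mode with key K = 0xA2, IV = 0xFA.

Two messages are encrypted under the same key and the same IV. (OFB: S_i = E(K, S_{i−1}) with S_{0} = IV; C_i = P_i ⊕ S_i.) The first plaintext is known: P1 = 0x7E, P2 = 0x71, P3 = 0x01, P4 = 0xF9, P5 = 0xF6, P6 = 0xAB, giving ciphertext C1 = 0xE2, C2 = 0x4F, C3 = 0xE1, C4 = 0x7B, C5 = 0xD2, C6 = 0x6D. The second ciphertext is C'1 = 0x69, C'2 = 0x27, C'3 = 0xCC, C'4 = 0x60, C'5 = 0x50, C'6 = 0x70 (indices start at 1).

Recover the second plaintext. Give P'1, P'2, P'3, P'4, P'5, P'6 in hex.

In OFB with a reused IV, both messages share the same keystream S_i, so C_i ⊕ C'_i = P_i ⊕ P'_i and thus P'_i = P_i ⊕ C_i ⊕ C'_i.
P'1: 0x7E ⊕ 0xE2 ⊕ 0x69 = 0xF5.
P'2: 0x71 ⊕ 0x4F ⊕ 0x27 = 0x19.
P'3: 0x01 ⊕ 0xE1 ⊕ 0xCC = 0x2C.
P'4: 0xF9 ⊕ 0x7B ⊕ 0x60 = 0xE2.
P'5: 0xF6 ⊕ 0xD2 ⊕ 0x50 = 0x74.
P'6: 0xAB ⊕ 0x6D ⊕ 0x70 = 0xB6.

P'1 = 0xF5, P'2 = 0x19, P'3 = 0x2C, P'4 = 0xE2, P'5 = 0x74, P'6 = 0xB6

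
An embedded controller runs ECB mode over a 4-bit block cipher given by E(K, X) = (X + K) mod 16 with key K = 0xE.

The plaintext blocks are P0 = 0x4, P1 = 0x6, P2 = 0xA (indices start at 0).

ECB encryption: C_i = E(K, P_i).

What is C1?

C1 = 0x4

C1: E(K, 0x6) = 0x4.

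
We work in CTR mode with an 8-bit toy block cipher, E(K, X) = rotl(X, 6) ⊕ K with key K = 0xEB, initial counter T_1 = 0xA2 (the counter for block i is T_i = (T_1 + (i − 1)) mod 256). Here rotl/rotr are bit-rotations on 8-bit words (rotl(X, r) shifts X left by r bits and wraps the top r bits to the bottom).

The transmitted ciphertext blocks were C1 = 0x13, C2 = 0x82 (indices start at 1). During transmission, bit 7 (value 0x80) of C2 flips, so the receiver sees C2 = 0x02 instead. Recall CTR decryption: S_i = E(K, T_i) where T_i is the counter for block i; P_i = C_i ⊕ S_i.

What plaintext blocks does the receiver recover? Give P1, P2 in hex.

Only C2 changed, to 0x02. In CTR, a change in C_i flips the same bit in P_i only; the keystream is unaffected. Decrypting the received ciphertext:
P1: T = 0xA2, S = E(K, T) = 0x43; 0x13 ⊕ 0x43 = 0x50.
P2: T = 0xA3, S = E(K, T) = 0x03; 0x02 ⊕ 0x03 = 0x01.
Blocks that differ from the original plaintext: P2.

P1 = 0x50, P2 = 0x01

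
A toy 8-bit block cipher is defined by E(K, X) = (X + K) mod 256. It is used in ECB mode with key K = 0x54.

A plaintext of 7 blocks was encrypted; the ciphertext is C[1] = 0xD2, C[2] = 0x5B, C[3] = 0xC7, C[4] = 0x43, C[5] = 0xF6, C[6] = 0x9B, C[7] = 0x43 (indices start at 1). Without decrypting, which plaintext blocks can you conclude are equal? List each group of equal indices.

P[4] = P[7]

ECB encrypts each block independently with the same key, so equal ciphertext blocks imply equal plaintext blocks.
C[4] = C[7] = 0x43, so P[4] = P[7].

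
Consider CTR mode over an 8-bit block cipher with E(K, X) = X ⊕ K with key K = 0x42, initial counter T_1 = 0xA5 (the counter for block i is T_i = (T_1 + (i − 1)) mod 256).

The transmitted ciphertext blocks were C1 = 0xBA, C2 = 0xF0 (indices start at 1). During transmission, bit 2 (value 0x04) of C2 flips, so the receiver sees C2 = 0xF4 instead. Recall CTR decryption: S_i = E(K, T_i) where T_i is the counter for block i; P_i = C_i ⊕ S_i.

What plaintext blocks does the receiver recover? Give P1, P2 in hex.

P1 = 0x5D, P2 = 0x10

Only C2 changed, to 0xF4. In CTR, a change in C_i flips the same bit in P_i only; the keystream is unaffected. Decrypting the received ciphertext:
P1: T = 0xA5, S = E(K, T) = 0xE7; 0xBA ⊕ 0xE7 = 0x5D.
P2: T = 0xA6, S = E(K, T) = 0xE4; 0xF4 ⊕ 0xE4 = 0x10.
Blocks that differ from the original plaintext: P2.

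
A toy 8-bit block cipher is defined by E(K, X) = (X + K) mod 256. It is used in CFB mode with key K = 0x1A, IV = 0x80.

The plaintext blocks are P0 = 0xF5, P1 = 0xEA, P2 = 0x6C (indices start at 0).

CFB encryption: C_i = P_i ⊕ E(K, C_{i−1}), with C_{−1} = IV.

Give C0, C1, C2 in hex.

C0: E(K, 0x80) = 0x9A; 0xF5 ⊕ 0x9A = 0x6F.
C1: E(K, 0x6F) = 0x89; 0xEA ⊕ 0x89 = 0x63.
C2: E(K, 0x63) = 0x7D; 0x6C ⊕ 0x7D = 0x11.

C0 = 0x6F, C1 = 0x63, C2 = 0x11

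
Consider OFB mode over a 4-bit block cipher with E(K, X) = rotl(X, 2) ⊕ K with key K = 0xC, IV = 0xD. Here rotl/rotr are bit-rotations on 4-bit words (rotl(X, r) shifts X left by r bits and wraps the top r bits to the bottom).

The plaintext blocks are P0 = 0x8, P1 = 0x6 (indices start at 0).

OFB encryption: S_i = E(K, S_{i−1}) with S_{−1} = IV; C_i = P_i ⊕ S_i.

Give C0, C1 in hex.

C0 = 0x3, C1 = 0x4

C0: S = E(K, 0xD) = 0xB; 0x8 ⊕ 0xB = 0x3.
C1: S = E(K, 0xB) = 0x2; 0x6 ⊕ 0x2 = 0x4.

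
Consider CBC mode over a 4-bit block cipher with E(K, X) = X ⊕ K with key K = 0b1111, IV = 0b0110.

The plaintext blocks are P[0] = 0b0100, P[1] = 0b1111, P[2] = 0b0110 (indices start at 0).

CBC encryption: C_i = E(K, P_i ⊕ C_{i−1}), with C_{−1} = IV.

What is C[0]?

C[0] = 0b1101

C[0]: P[0] ⊕ 0b0110 = 0b0010; E(K, 0b0010) = 0b1101.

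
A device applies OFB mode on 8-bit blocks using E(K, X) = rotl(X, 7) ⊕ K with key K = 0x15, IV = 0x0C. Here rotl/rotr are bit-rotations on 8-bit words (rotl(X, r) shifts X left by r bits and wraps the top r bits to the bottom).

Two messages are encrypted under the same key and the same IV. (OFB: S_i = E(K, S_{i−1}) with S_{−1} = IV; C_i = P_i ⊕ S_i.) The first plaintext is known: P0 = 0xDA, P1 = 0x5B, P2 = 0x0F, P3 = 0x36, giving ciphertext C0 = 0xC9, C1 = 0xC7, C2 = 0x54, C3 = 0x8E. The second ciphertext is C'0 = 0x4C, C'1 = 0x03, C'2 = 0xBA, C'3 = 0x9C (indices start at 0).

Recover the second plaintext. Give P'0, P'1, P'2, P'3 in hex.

P'0 = 0x5F, P'1 = 0x9F, P'2 = 0xE1, P'3 = 0x24

In OFB with a reused IV, both messages share the same keystream S_i, so C_i ⊕ C'_i = P_i ⊕ P'_i and thus P'_i = P_i ⊕ C_i ⊕ C'_i.
P'0: 0xDA ⊕ 0xC9 ⊕ 0x4C = 0x5F.
P'1: 0x5B ⊕ 0xC7 ⊕ 0x03 = 0x9F.
P'2: 0x0F ⊕ 0x54 ⊕ 0xBA = 0xE1.
P'3: 0x36 ⊕ 0x8E ⊕ 0x9C = 0x24.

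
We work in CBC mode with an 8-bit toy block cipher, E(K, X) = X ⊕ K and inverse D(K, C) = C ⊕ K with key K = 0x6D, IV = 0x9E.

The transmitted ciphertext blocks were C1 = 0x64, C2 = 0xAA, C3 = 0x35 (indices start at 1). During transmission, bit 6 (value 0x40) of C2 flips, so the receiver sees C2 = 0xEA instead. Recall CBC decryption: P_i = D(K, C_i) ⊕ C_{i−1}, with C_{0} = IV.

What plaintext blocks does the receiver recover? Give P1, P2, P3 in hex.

P1 = 0x97, P2 = 0xE3, P3 = 0xB2

Only C2 changed, to 0xEA. In CBC, a change in C_i garbles P_i and flips the same bit in P_{i+1}. Decrypting the received ciphertext:
P1: D(K, 0x64) = 0x09; 0x09 ⊕ 0x9E = 0x97.
P2: D(K, 0xEA) = 0x87; 0x87 ⊕ 0x64 = 0xE3.
P3: D(K, 0x35) = 0x58; 0x58 ⊕ 0xEA = 0xB2.
Blocks that differ from the original plaintext: P2, P3.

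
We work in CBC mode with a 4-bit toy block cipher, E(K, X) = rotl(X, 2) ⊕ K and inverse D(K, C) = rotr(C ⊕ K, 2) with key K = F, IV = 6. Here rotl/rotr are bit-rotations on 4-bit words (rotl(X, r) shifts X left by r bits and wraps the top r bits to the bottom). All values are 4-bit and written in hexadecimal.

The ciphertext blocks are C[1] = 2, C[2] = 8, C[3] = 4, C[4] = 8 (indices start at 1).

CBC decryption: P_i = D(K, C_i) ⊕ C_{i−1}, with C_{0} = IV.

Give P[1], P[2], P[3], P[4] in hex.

P[1] = 1, P[2] = F, P[3] = 6, P[4] = 9

P[1]: D(K, 2) = 7; 7 ⊕ 6 = 1.
P[2]: D(K, 8) = D; D ⊕ 2 = F.
P[3]: D(K, 4) = E; E ⊕ 8 = 6.
P[4]: D(K, 8) = D; D ⊕ 4 = 9.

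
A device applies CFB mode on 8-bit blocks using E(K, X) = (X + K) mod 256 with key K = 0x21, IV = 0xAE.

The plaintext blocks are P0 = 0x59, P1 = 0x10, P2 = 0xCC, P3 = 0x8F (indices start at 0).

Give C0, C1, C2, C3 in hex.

CFB encryption: C_i = P_i ⊕ E(K, C_{i−1}), with C_{−1} = IV.
C0: E(K, 0xAE) = 0xCF; 0x59 ⊕ 0xCF = 0x96.
C1: E(K, 0x96) = 0xB7; 0x10 ⊕ 0xB7 = 0xA7.
C2: E(K, 0xA7) = 0xC8; 0xCC ⊕ 0xC8 = 0x04.
C3: E(K, 0x04) = 0x25; 0x8F ⊕ 0x25 = 0xAA.

C0 = 0x96, C1 = 0xA7, C2 = 0x04, C3 = 0xAA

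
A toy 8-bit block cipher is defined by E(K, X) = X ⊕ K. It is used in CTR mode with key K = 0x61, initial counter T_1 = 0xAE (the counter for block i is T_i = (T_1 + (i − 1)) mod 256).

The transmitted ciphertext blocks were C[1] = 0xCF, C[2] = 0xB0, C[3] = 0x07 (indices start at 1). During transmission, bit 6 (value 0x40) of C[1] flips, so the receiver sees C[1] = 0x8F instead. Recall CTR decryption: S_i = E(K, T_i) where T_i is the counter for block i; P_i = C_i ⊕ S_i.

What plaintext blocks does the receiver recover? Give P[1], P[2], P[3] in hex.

P[1] = 0x40, P[2] = 0x7E, P[3] = 0xD6

Only C[1] changed, to 0x8F. In CTR, a change in C_i flips the same bit in P_i only; the keystream is unaffected. Decrypting the received ciphertext:
P[1]: T = 0xAE, S = E(K, T) = 0xCF; 0x8F ⊕ 0xCF = 0x40.
P[2]: T = 0xAF, S = E(K, T) = 0xCE; 0xB0 ⊕ 0xCE = 0x7E.
P[3]: T = 0xB0, S = E(K, T) = 0xD1; 0x07 ⊕ 0xD1 = 0xD6.
Blocks that differ from the original plaintext: P[1].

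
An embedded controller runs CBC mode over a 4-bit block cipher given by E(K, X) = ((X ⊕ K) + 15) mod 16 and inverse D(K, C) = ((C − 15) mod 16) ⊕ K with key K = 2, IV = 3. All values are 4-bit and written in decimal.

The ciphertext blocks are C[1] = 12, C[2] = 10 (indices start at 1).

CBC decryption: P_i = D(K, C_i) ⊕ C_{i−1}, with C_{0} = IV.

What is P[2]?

P[2]: D(K, 10) = 9; 9 ⊕ 12 = 5.

P[2] = 5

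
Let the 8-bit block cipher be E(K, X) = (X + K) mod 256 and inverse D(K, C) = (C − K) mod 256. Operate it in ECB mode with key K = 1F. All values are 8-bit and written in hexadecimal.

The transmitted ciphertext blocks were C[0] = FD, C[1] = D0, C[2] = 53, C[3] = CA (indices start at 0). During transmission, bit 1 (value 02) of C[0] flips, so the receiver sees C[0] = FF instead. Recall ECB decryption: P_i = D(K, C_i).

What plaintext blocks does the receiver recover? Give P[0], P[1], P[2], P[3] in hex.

Only C[0] changed, to FF. In ECB, a change in C_i affects only P_i. Decrypting the received ciphertext:
P[0]: D(K, FF) = E0.
P[1]: D(K, D0) = B1.
P[2]: D(K, 53) = 34.
P[3]: D(K, CA) = AB.
Blocks that differ from the original plaintext: P[0].

P[0] = E0, P[1] = B1, P[2] = 34, P[3] = AB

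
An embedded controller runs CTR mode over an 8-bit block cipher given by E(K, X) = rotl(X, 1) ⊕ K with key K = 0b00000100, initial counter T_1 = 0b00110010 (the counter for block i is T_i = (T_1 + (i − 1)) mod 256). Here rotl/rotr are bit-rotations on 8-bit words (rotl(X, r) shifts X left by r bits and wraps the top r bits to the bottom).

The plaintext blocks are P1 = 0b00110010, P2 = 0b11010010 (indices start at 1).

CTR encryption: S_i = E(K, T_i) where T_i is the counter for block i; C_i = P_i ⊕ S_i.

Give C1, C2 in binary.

C1: T = 0b00110010, S = E(K, T) = 0b01100000; 0b00110010 ⊕ 0b01100000 = 0b01010010.
C2: T = 0b00110011, S = E(K, T) = 0b01100010; 0b11010010 ⊕ 0b01100010 = 0b10110000.

C1 = 0b01010010, C2 = 0b10110000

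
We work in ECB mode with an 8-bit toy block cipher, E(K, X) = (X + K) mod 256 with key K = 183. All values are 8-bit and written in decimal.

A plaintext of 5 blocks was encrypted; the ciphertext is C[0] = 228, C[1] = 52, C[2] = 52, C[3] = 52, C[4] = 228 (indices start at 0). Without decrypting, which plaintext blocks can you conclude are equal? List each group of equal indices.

P[0] = P[4]; P[1] = P[2] = P[3]

ECB encrypts each block independently with the same key, so equal ciphertext blocks imply equal plaintext blocks.
C[0] = C[4] = 228, so P[0] = P[4].
C[1] = C[2] = C[3] = 52, so P[1] = P[2] = P[3].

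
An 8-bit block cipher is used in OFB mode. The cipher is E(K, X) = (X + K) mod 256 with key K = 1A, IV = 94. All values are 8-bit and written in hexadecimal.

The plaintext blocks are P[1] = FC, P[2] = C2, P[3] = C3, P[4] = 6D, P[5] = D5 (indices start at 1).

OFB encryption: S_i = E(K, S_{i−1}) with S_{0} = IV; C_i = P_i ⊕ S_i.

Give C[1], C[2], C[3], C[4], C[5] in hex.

C[1] = 52, C[2] = 0A, C[3] = 21, C[4] = 91, C[5] = C3

C[1]: S = E(K, 94) = AE; FC ⊕ AE = 52.
C[2]: S = E(K, AE) = C8; C2 ⊕ C8 = 0A.
C[3]: S = E(K, C8) = E2; C3 ⊕ E2 = 21.
C[4]: S = E(K, E2) = FC; 6D ⊕ FC = 91.
C[5]: S = E(K, FC) = 16; D5 ⊕ 16 = C3.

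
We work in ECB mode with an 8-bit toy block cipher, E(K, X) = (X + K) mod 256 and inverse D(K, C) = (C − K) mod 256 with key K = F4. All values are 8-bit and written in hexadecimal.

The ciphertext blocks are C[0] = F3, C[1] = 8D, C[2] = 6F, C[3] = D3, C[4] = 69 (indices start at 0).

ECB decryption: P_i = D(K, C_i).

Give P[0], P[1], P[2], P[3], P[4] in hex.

P[0] = FF, P[1] = 99, P[2] = 7B, P[3] = DF, P[4] = 75

P[0]: D(K, F3) = FF.
P[1]: D(K, 8D) = 99.
P[2]: D(K, 6F) = 7B.
P[3]: D(K, D3) = DF.
P[4]: D(K, 69) = 75.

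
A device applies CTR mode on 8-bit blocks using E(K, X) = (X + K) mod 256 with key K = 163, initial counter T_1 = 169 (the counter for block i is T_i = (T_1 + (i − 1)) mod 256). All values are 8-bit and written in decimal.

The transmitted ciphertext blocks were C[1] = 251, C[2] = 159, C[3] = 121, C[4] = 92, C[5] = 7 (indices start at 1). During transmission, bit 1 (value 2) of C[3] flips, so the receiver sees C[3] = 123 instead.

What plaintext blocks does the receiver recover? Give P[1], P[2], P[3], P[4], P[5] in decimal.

P[1] = 183, P[2] = 210, P[3] = 53, P[4] = 19, P[5] = 87

CTR decryption: S_i = E(K, T_i) where T_i is the counter for block i; P_i = C_i ⊕ S_i.
Only C[3] changed, to 123. In CTR, a change in C_i flips the same bit in P_i only; the keystream is unaffected. Decrypting the received ciphertext:
P[1]: T = 169, S = E(K, T) = 76; 251 ⊕ 76 = 183.
P[2]: T = 170, S = E(K, T) = 77; 159 ⊕ 77 = 210.
P[3]: T = 171, S = E(K, T) = 78; 123 ⊕ 78 = 53.
P[4]: T = 172, S = E(K, T) = 79; 92 ⊕ 79 = 19.
P[5]: T = 173, S = E(K, T) = 80; 7 ⊕ 80 = 87.
Blocks that differ from the original plaintext: P[3].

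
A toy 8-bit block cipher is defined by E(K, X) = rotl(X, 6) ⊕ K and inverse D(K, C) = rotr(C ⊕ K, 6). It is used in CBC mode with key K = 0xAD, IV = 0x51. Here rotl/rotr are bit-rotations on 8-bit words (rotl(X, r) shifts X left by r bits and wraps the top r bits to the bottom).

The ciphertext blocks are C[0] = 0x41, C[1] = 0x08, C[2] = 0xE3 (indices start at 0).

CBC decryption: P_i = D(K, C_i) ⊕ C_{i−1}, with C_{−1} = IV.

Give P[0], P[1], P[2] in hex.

P[0] = 0xE2, P[1] = 0xD7, P[2] = 0x31

P[0]: D(K, 0x41) = 0xB3; 0xB3 ⊕ 0x51 = 0xE2.
P[1]: D(K, 0x08) = 0x96; 0x96 ⊕ 0x41 = 0xD7.
P[2]: D(K, 0xE3) = 0x39; 0x39 ⊕ 0x08 = 0x31.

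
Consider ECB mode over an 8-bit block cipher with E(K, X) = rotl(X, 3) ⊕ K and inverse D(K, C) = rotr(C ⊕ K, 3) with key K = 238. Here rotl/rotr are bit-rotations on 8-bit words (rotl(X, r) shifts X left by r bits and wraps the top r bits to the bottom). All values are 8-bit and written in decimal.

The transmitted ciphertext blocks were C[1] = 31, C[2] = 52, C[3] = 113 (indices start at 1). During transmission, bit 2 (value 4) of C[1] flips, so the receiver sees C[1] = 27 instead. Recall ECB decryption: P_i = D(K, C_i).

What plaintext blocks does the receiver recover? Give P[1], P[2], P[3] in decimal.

P[1] = 190, P[2] = 91, P[3] = 243

Only C[1] changed, to 27. In ECB, a change in C_i affects only P_i. Decrypting the received ciphertext:
P[1]: D(K, 27) = 190.
P[2]: D(K, 52) = 91.
P[3]: D(K, 113) = 243.
Blocks that differ from the original plaintext: P[1].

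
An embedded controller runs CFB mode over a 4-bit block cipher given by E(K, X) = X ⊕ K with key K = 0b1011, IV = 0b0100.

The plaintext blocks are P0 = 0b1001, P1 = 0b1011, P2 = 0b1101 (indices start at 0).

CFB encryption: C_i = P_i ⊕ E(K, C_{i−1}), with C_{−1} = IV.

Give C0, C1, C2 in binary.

C0 = 0b0110, C1 = 0b0110, C2 = 0b0000

C0: E(K, 0b0100) = 0b1111; 0b1001 ⊕ 0b1111 = 0b0110.
C1: E(K, 0b0110) = 0b1101; 0b1011 ⊕ 0b1101 = 0b0110.
C2: E(K, 0b0110) = 0b1101; 0b1101 ⊕ 0b1101 = 0b0000.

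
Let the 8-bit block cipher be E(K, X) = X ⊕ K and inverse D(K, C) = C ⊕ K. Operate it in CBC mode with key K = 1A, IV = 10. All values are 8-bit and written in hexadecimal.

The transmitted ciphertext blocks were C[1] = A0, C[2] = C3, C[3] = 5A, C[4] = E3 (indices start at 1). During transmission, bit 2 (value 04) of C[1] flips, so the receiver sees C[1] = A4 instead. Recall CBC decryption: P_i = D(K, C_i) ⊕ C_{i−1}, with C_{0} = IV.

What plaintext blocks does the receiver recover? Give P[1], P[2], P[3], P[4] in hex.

Only C[1] changed, to A4. In CBC, a change in C_i garbles P_i and flips the same bit in P_{i+1}. Decrypting the received ciphertext:
P[1]: D(K, A4) = BE; BE ⊕ 10 = AE.
P[2]: D(K, C3) = D9; D9 ⊕ A4 = 7D.
P[3]: D(K, 5A) = 40; 40 ⊕ C3 = 83.
P[4]: D(K, E3) = F9; F9 ⊕ 5A = A3.
Blocks that differ from the original plaintext: P[1], P[2].

P[1] = AE, P[2] = 7D, P[3] = 83, P[4] = A3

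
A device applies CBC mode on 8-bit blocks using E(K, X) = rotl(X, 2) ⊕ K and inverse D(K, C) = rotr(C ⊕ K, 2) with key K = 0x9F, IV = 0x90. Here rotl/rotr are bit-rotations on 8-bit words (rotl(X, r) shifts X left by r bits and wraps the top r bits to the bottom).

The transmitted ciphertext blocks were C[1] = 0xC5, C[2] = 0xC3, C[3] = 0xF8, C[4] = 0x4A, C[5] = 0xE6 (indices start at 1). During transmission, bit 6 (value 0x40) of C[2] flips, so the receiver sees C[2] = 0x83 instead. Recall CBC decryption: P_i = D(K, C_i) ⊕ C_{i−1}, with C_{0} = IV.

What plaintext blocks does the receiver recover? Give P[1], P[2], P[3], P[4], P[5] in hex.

Only C[2] changed, to 0x83. In CBC, a change in C_i garbles P_i and flips the same bit in P_{i+1}. Decrypting the received ciphertext:
P[1]: D(K, 0xC5) = 0x96; 0x96 ⊕ 0x90 = 0x06.
P[2]: D(K, 0x83) = 0x07; 0x07 ⊕ 0xC5 = 0xC2.
P[3]: D(K, 0xF8) = 0xD9; 0xD9 ⊕ 0x83 = 0x5A.
P[4]: D(K, 0x4A) = 0x75; 0x75 ⊕ 0xF8 = 0x8D.
P[5]: D(K, 0xE6) = 0x5E; 0x5E ⊕ 0x4A = 0x14.
Blocks that differ from the original plaintext: P[2], P[3].

P[1] = 0x06, P[2] = 0xC2, P[3] = 0x5A, P[4] = 0x8D, P[5] = 0x14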